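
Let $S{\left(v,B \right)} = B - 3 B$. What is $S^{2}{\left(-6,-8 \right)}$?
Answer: $256$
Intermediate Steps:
$S{\left(v,B \right)} = - 2 B$
$S^{2}{\left(-6,-8 \right)} = \left(\left(-2\right) \left(-8\right)\right)^{2} = 16^{2} = 256$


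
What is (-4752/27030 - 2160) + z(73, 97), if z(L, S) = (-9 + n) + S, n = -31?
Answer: -9474807/4505 ≈ -2103.2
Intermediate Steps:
z(L, S) = -40 + S (z(L, S) = (-9 - 31) + S = -40 + S)
(-4752/27030 - 2160) + z(73, 97) = (-4752/27030 - 2160) + (-40 + 97) = (-4752*1/27030 - 2160) + 57 = (-792/4505 - 2160) + 57 = -9731592/4505 + 57 = -9474807/4505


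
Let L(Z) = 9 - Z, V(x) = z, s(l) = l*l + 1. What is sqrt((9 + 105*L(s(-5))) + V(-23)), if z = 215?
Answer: I*sqrt(1561) ≈ 39.51*I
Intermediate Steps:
s(l) = 1 + l**2 (s(l) = l**2 + 1 = 1 + l**2)
V(x) = 215
sqrt((9 + 105*L(s(-5))) + V(-23)) = sqrt((9 + 105*(9 - (1 + (-5)**2))) + 215) = sqrt((9 + 105*(9 - (1 + 25))) + 215) = sqrt((9 + 105*(9 - 1*26)) + 215) = sqrt((9 + 105*(9 - 26)) + 215) = sqrt((9 + 105*(-17)) + 215) = sqrt((9 - 1785) + 215) = sqrt(-1776 + 215) = sqrt(-1561) = I*sqrt(1561)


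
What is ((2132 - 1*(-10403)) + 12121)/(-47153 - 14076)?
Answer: -24656/61229 ≈ -0.40269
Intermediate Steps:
((2132 - 1*(-10403)) + 12121)/(-47153 - 14076) = ((2132 + 10403) + 12121)/(-61229) = (12535 + 12121)*(-1/61229) = 24656*(-1/61229) = -24656/61229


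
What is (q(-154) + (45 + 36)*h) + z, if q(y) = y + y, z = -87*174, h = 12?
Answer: -14474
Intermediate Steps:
z = -15138
q(y) = 2*y
(q(-154) + (45 + 36)*h) + z = (2*(-154) + (45 + 36)*12) - 15138 = (-308 + 81*12) - 15138 = (-308 + 972) - 15138 = 664 - 15138 = -14474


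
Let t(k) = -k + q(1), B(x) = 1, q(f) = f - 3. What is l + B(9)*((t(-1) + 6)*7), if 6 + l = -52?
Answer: -23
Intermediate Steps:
q(f) = -3 + f
l = -58 (l = -6 - 52 = -58)
t(k) = -2 - k (t(k) = -k + (-3 + 1) = -k - 2 = -2 - k)
l + B(9)*((t(-1) + 6)*7) = -58 + 1*(((-2 - 1*(-1)) + 6)*7) = -58 + 1*(((-2 + 1) + 6)*7) = -58 + 1*((-1 + 6)*7) = -58 + 1*(5*7) = -58 + 1*35 = -58 + 35 = -23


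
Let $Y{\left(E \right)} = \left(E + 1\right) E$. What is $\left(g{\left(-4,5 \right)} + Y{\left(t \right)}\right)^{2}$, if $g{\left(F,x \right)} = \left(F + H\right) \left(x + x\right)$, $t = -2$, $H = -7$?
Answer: $11664$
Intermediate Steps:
$g{\left(F,x \right)} = 2 x \left(-7 + F\right)$ ($g{\left(F,x \right)} = \left(F - 7\right) \left(x + x\right) = \left(-7 + F\right) 2 x = 2 x \left(-7 + F\right)$)
$Y{\left(E \right)} = E \left(1 + E\right)$ ($Y{\left(E \right)} = \left(1 + E\right) E = E \left(1 + E\right)$)
$\left(g{\left(-4,5 \right)} + Y{\left(t \right)}\right)^{2} = \left(2 \cdot 5 \left(-7 - 4\right) - 2 \left(1 - 2\right)\right)^{2} = \left(2 \cdot 5 \left(-11\right) - -2\right)^{2} = \left(-110 + 2\right)^{2} = \left(-108\right)^{2} = 11664$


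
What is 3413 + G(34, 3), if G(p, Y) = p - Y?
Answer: 3444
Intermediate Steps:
3413 + G(34, 3) = 3413 + (34 - 1*3) = 3413 + (34 - 3) = 3413 + 31 = 3444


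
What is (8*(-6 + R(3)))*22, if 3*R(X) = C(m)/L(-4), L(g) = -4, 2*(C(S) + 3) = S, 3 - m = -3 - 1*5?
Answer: -3278/3 ≈ -1092.7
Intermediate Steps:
m = 11 (m = 3 - (-3 - 1*5) = 3 - (-3 - 5) = 3 - 1*(-8) = 3 + 8 = 11)
C(S) = -3 + S/2
R(X) = -5/24 (R(X) = ((-3 + (½)*11)/(-4))/3 = ((-3 + 11/2)*(-¼))/3 = ((5/2)*(-¼))/3 = (⅓)*(-5/8) = -5/24)
(8*(-6 + R(3)))*22 = (8*(-6 - 5/24))*22 = (8*(-149/24))*22 = -149/3*22 = -3278/3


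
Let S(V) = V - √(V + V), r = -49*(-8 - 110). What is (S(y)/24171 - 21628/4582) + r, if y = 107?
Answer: 319921510045/55375761 - √214/24171 ≈ 5777.3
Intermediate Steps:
r = 5782 (r = -49*(-118) = 5782)
S(V) = V - √2*√V (S(V) = V - √(2*V) = V - √2*√V)
(S(y)/24171 - 21628/4582) + r = ((107 - √2*√107)/24171 - 21628/4582) + 5782 = ((107 - √214)*(1/24171) - 21628*1/4582) + 5782 = ((107/24171 - √214/24171) - 10814/2291) + 5782 = (-261140057/55375761 - √214/24171) + 5782 = 319921510045/55375761 - √214/24171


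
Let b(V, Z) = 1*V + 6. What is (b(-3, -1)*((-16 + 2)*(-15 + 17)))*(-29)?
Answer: 2436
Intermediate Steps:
b(V, Z) = 6 + V (b(V, Z) = V + 6 = 6 + V)
(b(-3, -1)*((-16 + 2)*(-15 + 17)))*(-29) = ((6 - 3)*((-16 + 2)*(-15 + 17)))*(-29) = (3*(-14*2))*(-29) = (3*(-28))*(-29) = -84*(-29) = 2436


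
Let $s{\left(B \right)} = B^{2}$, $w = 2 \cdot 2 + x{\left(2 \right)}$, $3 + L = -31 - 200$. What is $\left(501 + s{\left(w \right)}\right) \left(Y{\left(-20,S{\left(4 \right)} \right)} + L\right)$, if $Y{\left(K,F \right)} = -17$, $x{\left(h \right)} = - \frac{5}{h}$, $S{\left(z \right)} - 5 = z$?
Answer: $- \frac{505263}{4} \approx -1.2632 \cdot 10^{5}$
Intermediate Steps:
$S{\left(z \right)} = 5 + z$
$L = -234$ ($L = -3 - 231 = -234$)
$w = \frac{3}{2}$ ($w = 2 \cdot 2 - \frac{5}{2} = 4 - \frac{5}{2} = \frac{3}{2} \approx 1.5$)
$\left(501 + s{\left(w \right)}\right) \left(Y{\left(-20,S{\left(4 \right)} \right)} + L\right) = \left(501 + \left(\frac{3}{2}\right)^{2}\right) \left(-17 - 234\right) = \left(501 + \frac{9}{4}\right) \left(-251\right) = \frac{2013}{4} \left(-251\right) = - \frac{505263}{4}$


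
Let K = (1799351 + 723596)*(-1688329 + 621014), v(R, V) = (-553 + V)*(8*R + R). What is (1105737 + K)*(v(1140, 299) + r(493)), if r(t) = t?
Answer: 7016159826039787696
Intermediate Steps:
v(R, V) = 9*R*(-553 + V) (v(R, V) = (-553 + V)*(9*R) = 9*R*(-553 + V))
K = -2692779177305 (K = 2522947*(-1067315) = -2692779177305)
(1105737 + K)*(v(1140, 299) + r(493)) = (1105737 - 2692779177305)*(9*1140*(-553 + 299) + 493) = -2692778071568*(9*1140*(-254) + 493) = -2692778071568*(-2606040 + 493) = -2692778071568*(-2605547) = 7016159826039787696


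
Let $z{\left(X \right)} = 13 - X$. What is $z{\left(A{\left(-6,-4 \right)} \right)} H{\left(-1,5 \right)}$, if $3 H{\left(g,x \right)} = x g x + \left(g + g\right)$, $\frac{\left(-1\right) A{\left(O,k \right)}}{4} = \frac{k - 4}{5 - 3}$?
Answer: $27$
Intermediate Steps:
$A{\left(O,k \right)} = 8 - 2 k$ ($A{\left(O,k \right)} = - 4 \frac{k - 4}{5 - 3} = - 4 \frac{-4 + k}{2} = - 4 \left(-4 + k\right) \frac{1}{2} = - 4 \left(-2 + \frac{k}{2}\right) = 8 - 2 k$)
$H{\left(g,x \right)} = \frac{2 g}{3} + \frac{g x^{2}}{3}$ ($H{\left(g,x \right)} = \frac{x g x + \left(g + g\right)}{3} = \frac{g x x + 2 g}{3} = \frac{g x^{2} + 2 g}{3} = \frac{2 g + g x^{2}}{3} = \frac{2 g}{3} + \frac{g x^{2}}{3}$)
$z{\left(A{\left(-6,-4 \right)} \right)} H{\left(-1,5 \right)} = \left(13 - \left(8 - -8\right)\right) \frac{1}{3} \left(-1\right) \left(2 + 5^{2}\right) = \left(13 - \left(8 + 8\right)\right) \frac{1}{3} \left(-1\right) \left(2 + 25\right) = \left(13 - 16\right) \frac{1}{3} \left(-1\right) 27 = \left(13 - 16\right) \left(-9\right) = \left(-3\right) \left(-9\right) = 27$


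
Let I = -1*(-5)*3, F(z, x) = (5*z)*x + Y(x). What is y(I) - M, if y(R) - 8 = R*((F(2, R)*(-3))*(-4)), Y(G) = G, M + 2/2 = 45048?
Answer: -15339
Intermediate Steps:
M = 45047 (M = -1 + 45048 = 45047)
F(z, x) = x + 5*x*z (F(z, x) = (5*z)*x + x = 5*x*z + x = x + 5*x*z)
I = 15 (I = 5*3 = 15)
y(R) = 8 + 132*R**2 (y(R) = 8 + R*(((R*(1 + 5*2))*(-3))*(-4)) = 8 + R*(((R*(1 + 10))*(-3))*(-4)) = 8 + R*(((R*11)*(-3))*(-4)) = 8 + R*(((11*R)*(-3))*(-4)) = 8 + R*(-33*R*(-4)) = 8 + R*(132*R) = 8 + 132*R**2)
y(I) - M = (8 + 132*15**2) - 1*45047 = (8 + 132*225) - 45047 = (8 + 29700) - 45047 = 29708 - 45047 = -15339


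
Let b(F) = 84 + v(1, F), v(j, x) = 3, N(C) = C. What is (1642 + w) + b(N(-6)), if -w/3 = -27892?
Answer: 85405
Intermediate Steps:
w = 83676 (w = -3*(-27892) = 83676)
b(F) = 87 (b(F) = 84 + 3 = 87)
(1642 + w) + b(N(-6)) = (1642 + 83676) + 87 = 85318 + 87 = 85405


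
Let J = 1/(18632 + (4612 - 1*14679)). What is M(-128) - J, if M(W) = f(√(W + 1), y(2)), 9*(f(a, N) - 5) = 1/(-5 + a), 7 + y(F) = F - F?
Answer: 19513469/3905640 - I*√127/1368 ≈ 4.9962 - 0.0082379*I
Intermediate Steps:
y(F) = -7 (y(F) = -7 + (F - F) = -7 + 0 = -7)
f(a, N) = 5 + 1/(9*(-5 + a))
M(W) = (-224 + 45*√(1 + W))/(9*(-5 + √(1 + W))) (M(W) = (-224 + 45*√(W + 1))/(9*(-5 + √(W + 1))) = (-224 + 45*√(1 + W))/(9*(-5 + √(1 + W))))
J = 1/8565 (J = 1/(18632 + (4612 - 14679)) = 1/(18632 - 10067) = 1/8565 ≈ 0.00011675)
M(-128) - J = (-224 + 45*√(1 - 128))/(9*(-5 + √(1 - 128))) - 1*1/8565 = (-224 + 45*√(-127))/(9*(-5 + √(-127))) - 1/8565 = (-224 + 45*(I*√127))/(9*(-5 + I*√127)) - 1/8565 = (-224 + 45*I*√127)/(9*(-5 + I*√127)) - 1/8565 = -1/8565 + (-224 + 45*I*√127)/(9*(-5 + I*√127))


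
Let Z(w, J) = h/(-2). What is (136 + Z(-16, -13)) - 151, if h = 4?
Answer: -17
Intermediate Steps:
Z(w, J) = -2 (Z(w, J) = 4/(-2) = 4*(-½) = -2)
(136 + Z(-16, -13)) - 151 = (136 - 2) - 151 = 134 - 151 = -17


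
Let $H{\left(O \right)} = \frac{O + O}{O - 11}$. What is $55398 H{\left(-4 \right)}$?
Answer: $\frac{147728}{5} \approx 29546.0$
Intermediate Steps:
$H{\left(O \right)} = \frac{2 O}{-11 + O}$
$55398 H{\left(-4 \right)} = 55398 \cdot 2 \left(-4\right) \frac{1}{-11 - 4} = 55398 \cdot 2 \left(-4\right) \frac{1}{-15} = 55398 \cdot 2 \left(-4\right) \left(- \frac{1}{15}\right) = 55398 \cdot \frac{8}{15} = \frac{147728}{5}$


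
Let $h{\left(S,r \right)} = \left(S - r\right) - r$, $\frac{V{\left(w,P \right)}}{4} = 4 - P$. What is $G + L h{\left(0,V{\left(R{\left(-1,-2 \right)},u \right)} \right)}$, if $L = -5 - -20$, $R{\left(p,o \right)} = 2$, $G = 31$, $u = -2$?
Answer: $-689$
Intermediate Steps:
$V{\left(w,P \right)} = 16 - 4 P$ ($V{\left(w,P \right)} = 4 \left(4 - P\right) = 16 - 4 P$)
$h{\left(S,r \right)} = S - 2 r$
$L = 15$ ($L = -5 + 20 = 15$)
$G + L h{\left(0,V{\left(R{\left(-1,-2 \right)},u \right)} \right)} = 31 + 15 \left(0 - 2 \left(16 - -8\right)\right) = 31 + 15 \left(0 - 2 \left(16 + 8\right)\right) = 31 + 15 \left(0 - 48\right) = 31 + 15 \left(-48\right) = 31 - 720 = -689$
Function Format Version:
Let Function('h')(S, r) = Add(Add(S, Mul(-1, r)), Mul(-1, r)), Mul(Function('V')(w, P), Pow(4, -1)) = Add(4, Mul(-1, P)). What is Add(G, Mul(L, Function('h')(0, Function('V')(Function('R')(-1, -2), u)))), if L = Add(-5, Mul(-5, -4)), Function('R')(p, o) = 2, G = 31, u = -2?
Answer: -689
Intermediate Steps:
Function('V')(w, P) = Add(16, Mul(-4, P)) (Function('V')(w, P) = Mul(4, Add(4, Mul(-1, P))) = Add(16, Mul(-4, P)))
Function('h')(S, r) = Add(S, Mul(-2, r))
L = 15 (L = Add(-5, 20) = 15)
Add(G, Mul(L, Function('h')(0, Function('V')(Function('R')(-1, -2), u)))) = Add(31, Mul(15, Add(0, Mul(-2, Add(16, Mul(-4, -2)))))) = Add(31, Mul(15, Add(0, Mul(-2, Add(16, 8))))) = Add(31, Mul(15, Add(0, Mul(-2, 24)))) = Add(31, Mul(15, Add(0, -48))) = Add(31, Mul(15, -48)) = Add(31, -720) = -689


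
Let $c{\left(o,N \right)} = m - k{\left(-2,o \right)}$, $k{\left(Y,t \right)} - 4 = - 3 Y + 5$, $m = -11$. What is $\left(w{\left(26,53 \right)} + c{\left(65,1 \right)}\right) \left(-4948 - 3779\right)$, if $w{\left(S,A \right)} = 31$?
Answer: $-43635$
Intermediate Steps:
$k{\left(Y,t \right)} = 9 - 3 Y$ ($k{\left(Y,t \right)} = 4 - \left(-5 + 3 Y\right) = 9 - 3 Y$)
$c{\left(o,N \right)} = -26$ ($c{\left(o,N \right)} = -11 - \left(9 - -6\right) = -11 - \left(9 + 6\right) = -11 - 15 = -26$)
$\left(w{\left(26,53 \right)} + c{\left(65,1 \right)}\right) \left(-4948 - 3779\right) = \left(31 - 26\right) \left(-4948 - 3779\right) = 5 \left(-4948 - 3779\right) = 5 \left(-8727\right) = -43635$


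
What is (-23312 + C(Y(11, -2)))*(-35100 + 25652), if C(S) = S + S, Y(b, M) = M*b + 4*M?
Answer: 220818656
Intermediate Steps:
Y(b, M) = 4*M + M*b
C(S) = 2*S
(-23312 + C(Y(11, -2)))*(-35100 + 25652) = (-23312 + 2*(-2*(4 + 11)))*(-35100 + 25652) = (-23312 + 2*(-2*15))*(-9448) = (-23312 + 2*(-30))*(-9448) = (-23312 - 60)*(-9448) = -23372*(-9448) = 220818656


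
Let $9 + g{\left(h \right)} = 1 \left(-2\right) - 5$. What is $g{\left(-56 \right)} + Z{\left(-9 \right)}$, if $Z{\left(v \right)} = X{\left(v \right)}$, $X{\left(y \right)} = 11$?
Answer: $-5$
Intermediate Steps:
$Z{\left(v \right)} = 11$
$g{\left(h \right)} = -16$ ($g{\left(h \right)} = -9 + \left(1 \left(-2\right) - 5\right) = -9 - 7 = -16$)
$g{\left(-56 \right)} + Z{\left(-9 \right)} = -16 + 11 = -5$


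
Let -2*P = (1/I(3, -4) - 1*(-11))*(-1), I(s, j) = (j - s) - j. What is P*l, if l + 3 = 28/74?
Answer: -1552/111 ≈ -13.982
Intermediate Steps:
I(s, j) = -s
l = -97/37 (l = -3 + 28/74 = -3 + 28*(1/74) = -3 + 14/37 = -97/37 ≈ -2.6216)
P = 16/3 (P = -(1/(-1*3) - 1*(-11))*(-1)/2 = -(1/(-3) + 11)*(-1)/2 = -(-⅓ + 11)*(-1)/2 = -16*(-1)/3 = -½*(-32/3) = 16/3 ≈ 5.3333)
P*l = (16/3)*(-97/37) = -1552/111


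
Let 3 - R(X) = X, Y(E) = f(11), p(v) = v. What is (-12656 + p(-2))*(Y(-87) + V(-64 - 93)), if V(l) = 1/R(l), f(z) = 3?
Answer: -3044249/80 ≈ -38053.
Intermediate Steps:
Y(E) = 3
R(X) = 3 - X
V(l) = 1/(3 - l)
(-12656 + p(-2))*(Y(-87) + V(-64 - 93)) = (-12656 - 2)*(3 - 1/(-3 + (-64 - 93))) = -12658*(3 - 1/(-3 - 157)) = -12658*(3 - 1/(-160)) = -12658*(3 - 1*(-1/160)) = -12658*(3 + 1/160) = -12658*481/160 = -3044249/80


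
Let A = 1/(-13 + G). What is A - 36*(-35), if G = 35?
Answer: 27721/22 ≈ 1260.0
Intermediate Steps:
A = 1/22 (A = 1/(-13 + 35) = 1/22 ≈ 0.045455)
A - 36*(-35) = 1/22 - 36*(-35) = 1/22 + 1260 = 27721/22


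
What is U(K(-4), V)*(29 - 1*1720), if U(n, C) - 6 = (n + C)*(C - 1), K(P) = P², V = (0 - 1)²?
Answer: -10146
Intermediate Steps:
V = 1 (V = (-1)² = 1)
U(n, C) = 6 + (-1 + C)*(C + n) (U(n, C) = 6 + (n + C)*(C - 1) = 6 + (C + n)*(-1 + C) = 6 + (-1 + C)*(C + n))
U(K(-4), V)*(29 - 1*1720) = (6 + 1² - 1*1 - 1*(-4)² + 1*(-4)²)*(29 - 1*1720) = (6 + 1 - 1 - 1*16 + 1*16)*(29 - 1720) = (6 + 1 - 1 - 16 + 16)*(-1691) = 6*(-1691) = -10146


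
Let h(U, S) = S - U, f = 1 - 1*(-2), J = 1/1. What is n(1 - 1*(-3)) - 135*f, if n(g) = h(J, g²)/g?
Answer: -1605/4 ≈ -401.25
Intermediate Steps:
J = 1
f = 3 (f = 1 + 2 = 3)
n(g) = (-1 + g²)/g (n(g) = (g² - 1*1)/g = (g² - 1)/g = (-1 + g²)/g)
n(1 - 1*(-3)) - 135*f = ((1 - 1*(-3)) - 1/(1 - 1*(-3))) - 135*3 = ((1 + 3) - 1/(1 + 3)) - 405 = (4 - 1/4) - 405 = (4 - 1*¼) - 405 = (4 - ¼) - 405 = 15/4 - 405 = -1605/4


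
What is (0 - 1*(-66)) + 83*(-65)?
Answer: -5329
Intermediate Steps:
(0 - 1*(-66)) + 83*(-65) = (0 + 66) - 5395 = 66 - 5395 = -5329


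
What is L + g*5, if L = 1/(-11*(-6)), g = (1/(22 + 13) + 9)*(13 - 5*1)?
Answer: 166855/462 ≈ 361.16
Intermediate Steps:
g = 2528/35 (g = (1/35 + 9)*(13 - 5) = (1/35 + 9)*8 = (316/35)*8 = 2528/35 ≈ 72.229)
L = 1/66 (L = -1/11*(-⅙) = 1/66 ≈ 0.015152)
L + g*5 = 1/66 + (2528/35)*5 = 1/66 + 2528/7 = 166855/462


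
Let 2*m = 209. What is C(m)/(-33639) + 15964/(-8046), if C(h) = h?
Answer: -179284601/90219798 ≈ -1.9872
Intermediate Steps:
m = 209/2 (m = (½)*209 = 209/2 ≈ 104.50)
C(m)/(-33639) + 15964/(-8046) = (209/2)/(-33639) + 15964/(-8046) = (209/2)*(-1/33639) + 15964*(-1/8046) = -209/67278 - 7982/4023 = -179284601/90219798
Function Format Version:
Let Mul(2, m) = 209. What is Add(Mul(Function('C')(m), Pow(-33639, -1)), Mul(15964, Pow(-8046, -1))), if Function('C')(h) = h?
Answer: Rational(-179284601, 90219798) ≈ -1.9872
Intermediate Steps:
m = Rational(209, 2) (m = Mul(Rational(1, 2), 209) = Rational(209, 2) ≈ 104.50)
Add(Mul(Function('C')(m), Pow(-33639, -1)), Mul(15964, Pow(-8046, -1))) = Add(Mul(Rational(209, 2), Pow(-33639, -1)), Mul(15964, Pow(-8046, -1))) = Add(Mul(Rational(209, 2), Rational(-1, 33639)), Mul(15964, Rational(-1, 8046))) = Add(Rational(-209, 67278), Rational(-7982, 4023)) = Rational(-179284601, 90219798)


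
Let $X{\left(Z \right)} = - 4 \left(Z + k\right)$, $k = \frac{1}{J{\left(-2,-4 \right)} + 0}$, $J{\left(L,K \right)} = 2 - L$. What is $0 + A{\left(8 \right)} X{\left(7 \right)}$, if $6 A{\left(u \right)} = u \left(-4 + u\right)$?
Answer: $- \frac{464}{3} \approx -154.67$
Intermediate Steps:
$k = \frac{1}{4}$ ($k = \frac{1}{\left(2 - -2\right) + 0} = \frac{1}{\left(2 + 2\right) + 0} = \frac{1}{4 + 0} = \frac{1}{4} \approx 0.25$)
$A{\left(u \right)} = \frac{u \left(-4 + u\right)}{6}$
$X{\left(Z \right)} = -1 - 4 Z$ ($X{\left(Z \right)} = - 4 \left(Z + \frac{1}{4}\right) = - 4 \left(\frac{1}{4} + Z\right) = -1 - 4 Z$)
$0 + A{\left(8 \right)} X{\left(7 \right)} = 0 + \frac{1}{6} \cdot 8 \left(-4 + 8\right) \left(-1 - 28\right) = 0 + \frac{1}{6} \cdot 8 \cdot 4 \left(-1 - 28\right) = 0 + \frac{16}{3} \left(-29\right) = 0 - \frac{464}{3} = - \frac{464}{3}$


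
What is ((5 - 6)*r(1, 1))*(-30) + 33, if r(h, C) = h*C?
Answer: 63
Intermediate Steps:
r(h, C) = C*h
((5 - 6)*r(1, 1))*(-30) + 33 = ((5 - 6)*(1*1))*(-30) + 33 = -1*1*(-30) + 33 = -1*(-30) + 33 = 30 + 33 = 63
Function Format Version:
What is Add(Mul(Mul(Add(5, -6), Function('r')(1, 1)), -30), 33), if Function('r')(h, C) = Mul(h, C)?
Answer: 63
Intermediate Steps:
Function('r')(h, C) = Mul(C, h)
Add(Mul(Mul(Add(5, -6), Function('r')(1, 1)), -30), 33) = Add(Mul(Mul(Add(5, -6), Mul(1, 1)), -30), 33) = Add(Mul(Mul(-1, 1), -30), 33) = Add(Mul(-1, -30), 33) = Add(30, 33) = 63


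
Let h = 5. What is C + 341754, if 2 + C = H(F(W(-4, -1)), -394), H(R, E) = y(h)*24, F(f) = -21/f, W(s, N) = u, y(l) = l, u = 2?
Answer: 341872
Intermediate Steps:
W(s, N) = 2
H(R, E) = 120 (H(R, E) = 5*24 = 120)
C = 118 (C = -2 + 120 = 118)
C + 341754 = 118 + 341754 = 341872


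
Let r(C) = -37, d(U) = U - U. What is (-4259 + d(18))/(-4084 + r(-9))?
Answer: 4259/4121 ≈ 1.0335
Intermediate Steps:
d(U) = 0
(-4259 + d(18))/(-4084 + r(-9)) = (-4259 + 0)/(-4084 - 37) = -4259/(-4121) = -4259*(-1/4121) = 4259/4121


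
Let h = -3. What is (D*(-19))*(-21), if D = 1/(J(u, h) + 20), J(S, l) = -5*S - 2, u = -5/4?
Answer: 1596/97 ≈ 16.454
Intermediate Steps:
u = -5/4 (u = -5*1/4 = -5/4 ≈ -1.2500)
J(S, l) = -2 - 5*S
D = 4/97 (D = 1/((-2 - 5*(-5/4)) + 20) = 1/((-2 + 25/4) + 20) = 1/(17/4 + 20) = 1/(97/4) = 4/97 ≈ 0.041237)
(D*(-19))*(-21) = ((4/97)*(-19))*(-21) = -76/97*(-21) = 1596/97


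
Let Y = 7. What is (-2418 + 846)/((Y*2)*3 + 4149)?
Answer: -524/1397 ≈ -0.37509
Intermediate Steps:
(-2418 + 846)/((Y*2)*3 + 4149) = (-2418 + 846)/((7*2)*3 + 4149) = -1572/(14*3 + 4149) = -1572/(42 + 4149) = -1572/4191 = -1572*1/4191 = -524/1397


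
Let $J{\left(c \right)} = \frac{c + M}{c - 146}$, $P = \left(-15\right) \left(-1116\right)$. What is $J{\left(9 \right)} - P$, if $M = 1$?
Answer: $- \frac{2293390}{137} \approx -16740.0$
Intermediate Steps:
$P = 16740$
$J{\left(c \right)} = \frac{1 + c}{-146 + c}$ ($J{\left(c \right)} = \frac{c + 1}{c - 146} = \frac{1 + c}{-146 + c}$)
$J{\left(9 \right)} - P = \frac{1 + 9}{-146 + 9} - 16740 = \frac{1}{-137} \cdot 10 - 16740 = \left(- \frac{1}{137}\right) 10 - 16740 = - \frac{10}{137} - 16740 = - \frac{2293390}{137}$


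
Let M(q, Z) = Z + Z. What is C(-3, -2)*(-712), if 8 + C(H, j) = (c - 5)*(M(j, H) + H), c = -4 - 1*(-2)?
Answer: -39160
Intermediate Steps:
M(q, Z) = 2*Z
c = -2 (c = -4 + 2 = -2)
C(H, j) = -8 - 21*H (C(H, j) = -8 + (-2 - 5)*(2*H + H) = -8 - 21*H)
C(-3, -2)*(-712) = (-8 - 21*(-3))*(-712) = (-8 + 63)*(-712) = 55*(-712) = -39160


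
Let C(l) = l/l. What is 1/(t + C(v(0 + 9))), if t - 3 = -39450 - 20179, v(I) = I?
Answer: -1/59625 ≈ -1.6771e-5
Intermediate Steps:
t = -59626 (t = 3 + (-39450 - 20179) = 3 - 59629 = -59626)
C(l) = 1
1/(t + C(v(0 + 9))) = 1/(-59626 + 1) = 1/(-59625) = -1/59625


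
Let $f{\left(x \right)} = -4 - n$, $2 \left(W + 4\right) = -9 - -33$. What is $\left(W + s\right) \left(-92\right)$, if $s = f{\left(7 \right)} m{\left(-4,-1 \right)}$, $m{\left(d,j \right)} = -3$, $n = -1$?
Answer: $-1564$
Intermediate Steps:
$W = 8$ ($W = -4 + \frac{-9 - -33}{2} = -4 + \frac{-9 + 33}{2} = -4 + \frac{1}{2} \cdot 24 = -4 + 12 = 8$)
$f{\left(x \right)} = -3$ ($f{\left(x \right)} = -4 - -1 = -4 + 1 = -3$)
$s = 9$ ($s = \left(-3\right) \left(-3\right) = 9$)
$\left(W + s\right) \left(-92\right) = \left(8 + 9\right) \left(-92\right) = 17 \left(-92\right) = -1564$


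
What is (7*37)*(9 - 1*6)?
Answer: 777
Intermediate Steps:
(7*37)*(9 - 1*6) = 259*(9 - 6) = 259*3 = 777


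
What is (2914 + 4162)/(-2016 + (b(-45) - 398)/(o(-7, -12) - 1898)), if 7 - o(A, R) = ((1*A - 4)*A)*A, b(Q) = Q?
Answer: -9566752/2725189 ≈ -3.5105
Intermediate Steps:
o(A, R) = 7 - A²*(-4 + A) (o(A, R) = 7 - (1*A - 4)*A*A = 7 - (A - 4)*A*A = 7 - (-4 + A)*A*A = 7 - A*(-4 + A)*A = 7 - A²*(-4 + A))
(2914 + 4162)/(-2016 + (b(-45) - 398)/(o(-7, -12) - 1898)) = (2914 + 4162)/(-2016 + (-45 - 398)/((7 - 1*(-7)³ + 4*(-7)²) - 1898)) = 7076/(-2016 - 443/((7 - 1*(-343) + 4*49) - 1898)) = 7076/(-2016 - 443/((7 + 343 + 196) - 1898)) = 7076/(-2016 - 443/(546 - 1898)) = 7076/(-2016 - 443/(-1352)) = 7076/(-2016 - 443*(-1/1352)) = 7076/(-2016 + 443/1352) = 7076/(-2725189/1352) = 7076*(-1352/2725189) = -9566752/2725189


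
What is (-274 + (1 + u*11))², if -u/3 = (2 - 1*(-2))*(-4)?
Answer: 65025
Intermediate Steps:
u = 48 (u = -3*(2 - 1*(-2))*(-4) = -3*(2 + 2)*(-4) = -12*(-4) = -3*(-16) = 48)
(-274 + (1 + u*11))² = (-274 + (1 + 48*11))² = (-274 + (1 + 528))² = (-274 + 529)² = 255² = 65025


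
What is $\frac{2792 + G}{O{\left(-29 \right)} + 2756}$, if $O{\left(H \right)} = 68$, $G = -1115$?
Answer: $\frac{1677}{2824} \approx 0.59384$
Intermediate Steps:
$\frac{2792 + G}{O{\left(-29 \right)} + 2756} = \frac{2792 - 1115}{68 + 2756} = \frac{1677}{2824}$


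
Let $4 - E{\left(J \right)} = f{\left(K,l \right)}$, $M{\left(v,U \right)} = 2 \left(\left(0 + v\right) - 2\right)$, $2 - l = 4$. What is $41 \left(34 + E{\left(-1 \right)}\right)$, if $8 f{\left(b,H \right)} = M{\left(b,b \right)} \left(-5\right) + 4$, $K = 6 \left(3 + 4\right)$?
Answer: $\frac{7175}{2} \approx 3587.5$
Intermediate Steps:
$l = -2$ ($l = 2 - 4 = -2$)
$M{\left(v,U \right)} = -4 + 2 v$ ($M{\left(v,U \right)} = 2 \left(v - 2\right) = 2 \left(-2 + v\right) = -4 + 2 v$)
$K = 42$ ($K = 6 \cdot 7 = 42$)
$f{\left(b,H \right)} = 3 - \frac{5 b}{4}$ ($f{\left(b,H \right)} = \frac{\left(-4 + 2 b\right) \left(-5\right) + 4}{8} = \frac{\left(20 - 10 b\right) + 4}{8} = \frac{24 - 10 b}{8} = 3 - \frac{5 b}{4}$)
$E{\left(J \right)} = \frac{107}{2}$ ($E{\left(J \right)} = 4 - \left(3 - \frac{105}{2}\right) = 4 - - \frac{99}{2} = 4 + \frac{99}{2} = \frac{107}{2}$)
$41 \left(34 + E{\left(-1 \right)}\right) = 41 \left(34 + \frac{107}{2}\right) = 41 \cdot \frac{175}{2} = \frac{7175}{2}$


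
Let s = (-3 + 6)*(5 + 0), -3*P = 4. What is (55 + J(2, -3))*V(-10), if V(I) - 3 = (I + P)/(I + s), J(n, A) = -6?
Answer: 539/15 ≈ 35.933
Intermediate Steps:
P = -4/3 (P = -1/3*4 = -4/3 ≈ -1.3333)
s = 15 (s = 3*5 = 15)
V(I) = 3 + (-4/3 + I)/(15 + I) (V(I) = 3 + (I - 4/3)/(I + 15) = 3 + (-4/3 + I)/(15 + I))
(55 + J(2, -3))*V(-10) = (55 - 6)*((131 + 12*(-10))/(3*(15 - 10))) = 49*((1/3)*(131 - 120)/5) = 49*((1/3)*(1/5)*11) = 49*(11/15) = 539/15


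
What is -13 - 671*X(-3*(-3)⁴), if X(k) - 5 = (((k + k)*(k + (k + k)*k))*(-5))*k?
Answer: 46696365492082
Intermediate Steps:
X(k) = 5 - 10*k²*(k + 2*k²) (X(k) = 5 + (((k + k)*(k + (k + k)*k))*(-5))*k = 5 + (((2*k)*(k + (2*k)*k))*(-5))*k = 5 + (((2*k)*(k + 2*k²))*(-5))*k = 5 + ((2*k*(k + 2*k²))*(-5))*k = 5 + (-10*k*(k + 2*k²))*k = 5 - 10*k²*(k + 2*k²))
-13 - 671*X(-3*(-3)⁴) = -13 - 671*(5 - 20*(-3*(-3)⁴)⁴ - 10*(-3*(-3)⁴)³) = -13 - 671*(5 - 20*(-3*81)⁴ - 10*(-3*81)³) = -13 - 671*(5 - 20*(-243)⁴ - 10*(-243)³) = -13 - 671*(5 - 20*3486784401 - 10*(-14348907)) = -13 - 671*(5 - 69735688020 + 143489070) = -13 - 671*(-69592198945) = -13 + 46696365492095 = 46696365492082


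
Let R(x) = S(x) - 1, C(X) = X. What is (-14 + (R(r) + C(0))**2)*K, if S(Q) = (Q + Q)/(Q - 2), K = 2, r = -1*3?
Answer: -698/25 ≈ -27.920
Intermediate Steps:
r = -3
S(Q) = 2*Q/(-2 + Q) (S(Q) = (2*Q)/(-2 + Q) = 2*Q/(-2 + Q))
R(x) = -1 + 2*x/(-2 + x) (R(x) = 2*x/(-2 + x) - 1 = -1 + 2*x/(-2 + x))
(-14 + (R(r) + C(0))**2)*K = (-14 + ((2 - 3)/(-2 - 3) + 0)**2)*2 = (-14 + (-1/(-5) + 0)**2)*2 = (-14 + (-1/5*(-1) + 0)**2)*2 = (-14 + (1/5 + 0)**2)*2 = (-14 + (1/5)**2)*2 = (-14 + 1/25)*2 = -349/25*2 = -698/25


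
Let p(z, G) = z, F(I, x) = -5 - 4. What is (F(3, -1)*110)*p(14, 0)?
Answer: -13860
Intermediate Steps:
F(I, x) = -9
(F(3, -1)*110)*p(14, 0) = -9*110*14 = -990*14 = -13860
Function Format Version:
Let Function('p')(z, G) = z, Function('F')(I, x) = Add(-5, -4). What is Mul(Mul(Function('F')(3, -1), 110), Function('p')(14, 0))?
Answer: -13860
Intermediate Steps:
Function('F')(I, x) = -9
Mul(Mul(Function('F')(3, -1), 110), Function('p')(14, 0)) = Mul(Mul(-9, 110), 14) = Mul(-990, 14) = -13860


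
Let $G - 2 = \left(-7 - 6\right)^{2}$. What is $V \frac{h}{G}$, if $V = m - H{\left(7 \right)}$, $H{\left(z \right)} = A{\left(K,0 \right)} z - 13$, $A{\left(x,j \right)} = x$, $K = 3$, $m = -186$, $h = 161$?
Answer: $- \frac{31234}{171} \approx -182.66$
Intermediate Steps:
$H{\left(z \right)} = -13 + 3 z$ ($H{\left(z \right)} = 3 z - 13 = -13 + 3 z$)
$G = 171$ ($G = 2 + \left(-7 - 6\right)^{2} = 2 + \left(-13\right)^{2} = 2 + 169 = 171$)
$V = -194$ ($V = -186 - \left(-13 + 3 \cdot 7\right) = -186 - \left(-13 + 21\right) = -186 - 8 = -194$)
$V \frac{h}{G} = - 194 \cdot \frac{161}{171} = - 194 \cdot 161 \cdot \frac{1}{171} = \left(-194\right) \frac{161}{171} = - \frac{31234}{171}$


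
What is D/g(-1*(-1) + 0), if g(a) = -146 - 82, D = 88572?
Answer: -7381/19 ≈ -388.47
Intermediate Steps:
g(a) = -228
D/g(-1*(-1) + 0) = 88572/(-228) = 88572*(-1/228) = -7381/19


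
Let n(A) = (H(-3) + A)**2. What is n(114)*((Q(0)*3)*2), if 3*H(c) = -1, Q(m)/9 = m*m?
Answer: 0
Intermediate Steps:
Q(m) = 9*m**2 (Q(m) = 9*(m*m) = 9*m**2)
H(c) = -1/3 (H(c) = (1/3)*(-1) = -1/3)
n(A) = (-1/3 + A)**2
n(114)*((Q(0)*3)*2) = ((-1 + 3*114)**2/9)*(((9*0**2)*3)*2) = ((-1 + 342)**2/9)*(((9*0)*3)*2) = ((1/9)*341**2)*((0*3)*2) = ((1/9)*116281)*(0*2) = (116281/9)*0 = 0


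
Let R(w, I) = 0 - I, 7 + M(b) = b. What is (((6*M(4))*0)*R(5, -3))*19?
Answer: 0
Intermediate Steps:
M(b) = -7 + b
R(w, I) = -I
(((6*M(4))*0)*R(5, -3))*19 = (((6*(-7 + 4))*0)*(-1*(-3)))*19 = (((6*(-3))*0)*3)*19 = (-18*0*3)*19 = (0*3)*19 = 0*19 = 0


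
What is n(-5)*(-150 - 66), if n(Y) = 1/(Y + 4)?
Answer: 216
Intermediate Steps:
n(Y) = 1/(4 + Y)
n(-5)*(-150 - 66) = (-150 - 66)/(4 - 5) = -216/(-1) = -1*(-216) = 216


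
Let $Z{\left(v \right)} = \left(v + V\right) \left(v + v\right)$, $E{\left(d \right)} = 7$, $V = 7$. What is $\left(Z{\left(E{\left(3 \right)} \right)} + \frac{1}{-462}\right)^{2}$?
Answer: $\frac{8199483601}{213444} \approx 38415.0$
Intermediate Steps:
$Z{\left(v \right)} = 2 v \left(7 + v\right)$ ($Z{\left(v \right)} = \left(v + 7\right) \left(v + v\right) = \left(7 + v\right) 2 v = 2 v \left(7 + v\right)$)
$\left(Z{\left(E{\left(3 \right)} \right)} + \frac{1}{-462}\right)^{2} = \left(2 \cdot 7 \left(7 + 7\right) + \frac{1}{-462}\right)^{2} = \left(2 \cdot 7 \cdot 14 - \frac{1}{462}\right)^{2} = \left(196 - \frac{1}{462}\right)^{2} = \left(\frac{90551}{462}\right)^{2} = \frac{8199483601}{213444}$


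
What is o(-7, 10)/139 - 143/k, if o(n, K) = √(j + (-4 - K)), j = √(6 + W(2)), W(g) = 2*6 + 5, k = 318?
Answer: -143/318 + I*√(14 - √23)/139 ≈ -0.44969 + 0.021826*I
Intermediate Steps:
W(g) = 17 (W(g) = 12 + 5 = 17)
j = √23 (j = √(6 + 17) = √23 ≈ 4.7958)
o(n, K) = √(-4 + √23 - K) (o(n, K) = √(√23 + (-4 - K)) = √(-4 + √23 - K))
o(-7, 10)/139 - 143/k = √(-4 + √23 - 1*10)/139 - 143/318 = √(-4 + √23 - 10)*(1/139) - 143*1/318 = √(-14 + √23)*(1/139) - 143/318 = √(-14 + √23)/139 - 143/318 = -143/318 + √(-14 + √23)/139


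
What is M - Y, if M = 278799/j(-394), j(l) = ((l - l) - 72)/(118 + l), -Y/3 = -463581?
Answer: -644027/2 ≈ -3.2201e+5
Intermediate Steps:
Y = 1390743 (Y = -3*(-463581) = 1390743)
j(l) = -72/(118 + l) (j(l) = (0 - 72)/(118 + l) = -72/(118 + l))
M = 2137459/2 (M = 278799/((-72/(118 - 394))) = 278799/((-72/(-276))) = 278799/((-72*(-1/276))) = 278799/(6/23) = 278799*(23/6) = 2137459/2 ≈ 1.0687e+6)
M - Y = 2137459/2 - 1*1390743 = 2137459/2 - 1390743 = -644027/2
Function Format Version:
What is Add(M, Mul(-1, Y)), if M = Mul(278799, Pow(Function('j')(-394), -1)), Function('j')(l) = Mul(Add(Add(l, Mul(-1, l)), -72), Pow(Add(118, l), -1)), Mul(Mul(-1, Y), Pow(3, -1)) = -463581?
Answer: Rational(-644027, 2) ≈ -3.2201e+5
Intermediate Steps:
Y = 1390743 (Y = Mul(-3, -463581) = 1390743)
Function('j')(l) = Mul(-72, Pow(Add(118, l), -1)) (Function('j')(l) = Mul(Add(0, -72), Pow(Add(118, l), -1)) = Mul(-72, Pow(Add(118, l), -1)))
M = Rational(2137459, 2) (M = Mul(278799, Pow(Mul(-72, Pow(Add(118, -394), -1)), -1)) = Mul(278799, Pow(Mul(-72, Pow(-276, -1)), -1)) = Mul(278799, Pow(Mul(-72, Rational(-1, 276)), -1)) = Mul(278799, Pow(Rational(6, 23), -1)) = Mul(278799, Rational(23, 6)) = Rational(2137459, 2) ≈ 1.0687e+6)
Add(M, Mul(-1, Y)) = Add(Rational(2137459, 2), Mul(-1, 1390743)) = Add(Rational(2137459, 2), -1390743) = Rational(-644027, 2)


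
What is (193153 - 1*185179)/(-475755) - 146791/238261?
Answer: -23912148473/37784620685 ≈ -0.63285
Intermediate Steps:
(193153 - 1*185179)/(-475755) - 146791/238261 = (193153 - 185179)*(-1/475755) - 146791*1/238261 = 7974*(-1/475755) - 146791/238261 = -2658/158585 - 146791/238261 = -23912148473/37784620685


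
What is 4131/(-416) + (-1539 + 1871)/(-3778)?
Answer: -7872515/785824 ≈ -10.018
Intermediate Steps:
4131/(-416) + (-1539 + 1871)/(-3778) = 4131*(-1/416) + 332*(-1/3778) = -4131/416 - 166/1889 = -7872515/785824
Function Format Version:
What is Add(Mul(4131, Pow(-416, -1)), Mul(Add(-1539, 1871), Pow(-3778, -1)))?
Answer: Rational(-7872515, 785824) ≈ -10.018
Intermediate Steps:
Add(Mul(4131, Pow(-416, -1)), Mul(Add(-1539, 1871), Pow(-3778, -1))) = Add(Mul(4131, Rational(-1, 416)), Mul(332, Rational(-1, 3778))) = Add(Rational(-4131, 416), Rational(-166, 1889)) = Rational(-7872515, 785824)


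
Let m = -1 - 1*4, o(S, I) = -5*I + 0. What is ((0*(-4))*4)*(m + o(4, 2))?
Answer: 0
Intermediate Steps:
o(S, I) = -5*I
m = -5 (m = -1 - 4 = -5)
((0*(-4))*4)*(m + o(4, 2)) = ((0*(-4))*4)*(-5 - 5*2) = (0*4)*(-5 - 10) = 0*(-15) = 0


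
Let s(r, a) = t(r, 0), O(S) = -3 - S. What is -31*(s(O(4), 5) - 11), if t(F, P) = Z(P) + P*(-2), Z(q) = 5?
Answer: 186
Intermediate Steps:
t(F, P) = 5 - 2*P (t(F, P) = 5 + P*(-2) = 5 - 2*P)
s(r, a) = 5 (s(r, a) = 5 - 2*0 = 5 + 0 = 5)
-31*(s(O(4), 5) - 11) = -31*(5 - 11) = -31*(-6) = 186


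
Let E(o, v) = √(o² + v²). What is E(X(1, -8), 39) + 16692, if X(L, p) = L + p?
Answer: 16692 + √1570 ≈ 16732.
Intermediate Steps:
E(X(1, -8), 39) + 16692 = √((1 - 8)² + 39²) + 16692 = √((-7)² + 1521) + 16692 = √(49 + 1521) + 16692 = √1570 + 16692 = 16692 + √1570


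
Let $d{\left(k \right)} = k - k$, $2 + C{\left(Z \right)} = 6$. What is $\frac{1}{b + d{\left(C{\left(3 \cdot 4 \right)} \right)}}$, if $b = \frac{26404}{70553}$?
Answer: $\frac{10079}{3772} \approx 2.6721$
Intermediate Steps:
$C{\left(Z \right)} = 4$ ($C{\left(Z \right)} = -2 + 6 = 4$)
$b = \frac{3772}{10079}$ ($b = 26404 \cdot \frac{1}{70553} = \frac{3772}{10079} \approx 0.37424$)
$d{\left(k \right)} = 0$
$\frac{1}{b + d{\left(C{\left(3 \cdot 4 \right)} \right)}} = \frac{1}{\frac{3772}{10079} + 0} = \frac{1}{\frac{3772}{10079}} = \frac{10079}{3772}$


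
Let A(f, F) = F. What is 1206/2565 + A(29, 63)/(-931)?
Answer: 803/1995 ≈ 0.40251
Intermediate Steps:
1206/2565 + A(29, 63)/(-931) = 1206/2565 + 63/(-931) = 1206*(1/2565) + 63*(-1/931) = 134/285 - 9/133 = 803/1995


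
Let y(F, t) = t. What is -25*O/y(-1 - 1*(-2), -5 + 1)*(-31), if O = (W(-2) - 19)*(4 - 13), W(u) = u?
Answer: -146475/4 ≈ -36619.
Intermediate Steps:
O = 189 (O = (-2 - 19)*(4 - 13) = -21*(-9) = 189)
-25*O/y(-1 - 1*(-2), -5 + 1)*(-31) = -4725/(-5 + 1)*(-31) = -4725/(-4)*(-31) = -4725*(-1)/4*(-31) = -25*(-189/4)*(-31) = (4725/4)*(-31) = -146475/4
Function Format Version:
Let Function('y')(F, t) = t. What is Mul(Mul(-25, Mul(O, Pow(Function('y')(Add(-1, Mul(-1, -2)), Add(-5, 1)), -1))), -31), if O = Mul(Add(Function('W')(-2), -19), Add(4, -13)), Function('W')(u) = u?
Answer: Rational(-146475, 4) ≈ -36619.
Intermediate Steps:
O = 189 (O = Mul(Add(-2, -19), Add(4, -13)) = Mul(-21, -9) = 189)
Mul(Mul(-25, Mul(O, Pow(Function('y')(Add(-1, Mul(-1, -2)), Add(-5, 1)), -1))), -31) = Mul(Mul(-25, Mul(189, Pow(Add(-5, 1), -1))), -31) = Mul(Mul(-25, Mul(189, Pow(-4, -1))), -31) = Mul(Mul(-25, Mul(189, Rational(-1, 4))), -31) = Mul(Mul(-25, Rational(-189, 4)), -31) = Mul(Rational(4725, 4), -31) = Rational(-146475, 4)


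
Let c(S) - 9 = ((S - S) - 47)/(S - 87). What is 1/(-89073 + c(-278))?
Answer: -365/32508313 ≈ -1.1228e-5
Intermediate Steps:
c(S) = 9 - 47/(-87 + S) (c(S) = 9 + ((S - S) - 47)/(S - 87) = 9 + (0 - 47)/(-87 + S) = 9 - 47/(-87 + S))
1/(-89073 + c(-278)) = 1/(-89073 + (-830 + 9*(-278))/(-87 - 278)) = 1/(-89073 + (-830 - 2502)/(-365)) = 1/(-89073 - 1/365*(-3332)) = 1/(-89073 + 3332/365) = 1/(-32508313/365) = -365/32508313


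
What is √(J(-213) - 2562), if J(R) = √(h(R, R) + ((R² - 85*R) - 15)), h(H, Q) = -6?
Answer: √(-2562 + √63453) ≈ 48.064*I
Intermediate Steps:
J(R) = √(-21 + R² - 85*R) (J(R) = √(-6 + ((R² - 85*R) - 15)) = √(-6 + (-15 + R² - 85*R)) = √(-21 + R² - 85*R))
√(J(-213) - 2562) = √(√(-21 + (-213)² - 85*(-213)) - 2562) = √(√(-21 + 45369 + 18105) - 2562) = √(√63453 - 2562) = √(-2562 + √63453)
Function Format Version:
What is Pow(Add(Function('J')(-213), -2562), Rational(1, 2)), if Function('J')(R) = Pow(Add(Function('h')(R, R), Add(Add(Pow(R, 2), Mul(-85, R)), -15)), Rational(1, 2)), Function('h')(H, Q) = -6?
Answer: Pow(Add(-2562, Pow(63453, Rational(1, 2))), Rational(1, 2)) ≈ Mul(48.064, I)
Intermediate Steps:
Function('J')(R) = Pow(Add(-21, Pow(R, 2), Mul(-85, R)), Rational(1, 2)) (Function('J')(R) = Pow(Add(-6, Add(Add(Pow(R, 2), Mul(-85, R)), -15)), Rational(1, 2)) = Pow(Add(-6, Add(-15, Pow(R, 2), Mul(-85, R))), Rational(1, 2)) = Pow(Add(-21, Pow(R, 2), Mul(-85, R)), Rational(1, 2)))
Pow(Add(Function('J')(-213), -2562), Rational(1, 2)) = Pow(Add(Pow(Add(-21, Pow(-213, 2), Mul(-85, -213)), Rational(1, 2)), -2562), Rational(1, 2)) = Pow(Add(Pow(Add(-21, 45369, 18105), Rational(1, 2)), -2562), Rational(1, 2)) = Pow(Add(Pow(63453, Rational(1, 2)), -2562), Rational(1, 2)) = Pow(Add(-2562, Pow(63453, Rational(1, 2))), Rational(1, 2))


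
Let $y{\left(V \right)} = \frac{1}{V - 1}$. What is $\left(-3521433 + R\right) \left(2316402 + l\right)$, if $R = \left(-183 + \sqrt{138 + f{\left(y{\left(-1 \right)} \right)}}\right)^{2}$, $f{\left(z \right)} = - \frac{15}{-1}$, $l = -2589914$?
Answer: $953952691992 + 300316176 \sqrt{17} \approx 9.5519 \cdot 10^{11}$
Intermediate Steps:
$y{\left(V \right)} = \frac{1}{-1 + V}$
$f{\left(z \right)} = 15$ ($f{\left(z \right)} = \left(-15\right) \left(-1\right) = 15$)
$R = \left(-183 + 3 \sqrt{17}\right)^{2}$ ($R = \left(-183 + \sqrt{138 + 15}\right)^{2} = \left(-183 + \sqrt{153}\right)^{2} = \left(-183 + 3 \sqrt{17}\right)^{2} \approx 29115.0$)
$\left(-3521433 + R\right) \left(2316402 + l\right) = \left(-3521433 + \left(33642 - 1098 \sqrt{17}\right)\right) \left(2316402 - 2589914\right) = \left(-3487791 - 1098 \sqrt{17}\right) \left(-273512\right) = 953952691992 + 300316176 \sqrt{17}$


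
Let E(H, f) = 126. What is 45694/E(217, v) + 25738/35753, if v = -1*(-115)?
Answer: 818470285/2252439 ≈ 363.37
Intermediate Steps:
v = 115
45694/E(217, v) + 25738/35753 = 45694/126 + 25738/35753 = 45694*(1/126) + 25738*(1/35753) = 22847/63 + 25738/35753 = 818470285/2252439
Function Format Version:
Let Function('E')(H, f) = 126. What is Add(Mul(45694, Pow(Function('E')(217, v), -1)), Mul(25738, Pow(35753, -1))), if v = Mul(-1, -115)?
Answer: Rational(818470285, 2252439) ≈ 363.37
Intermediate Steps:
v = 115
Add(Mul(45694, Pow(Function('E')(217, v), -1)), Mul(25738, Pow(35753, -1))) = Add(Mul(45694, Pow(126, -1)), Mul(25738, Pow(35753, -1))) = Add(Mul(45694, Rational(1, 126)), Mul(25738, Rational(1, 35753))) = Add(Rational(22847, 63), Rational(25738, 35753)) = Rational(818470285, 2252439)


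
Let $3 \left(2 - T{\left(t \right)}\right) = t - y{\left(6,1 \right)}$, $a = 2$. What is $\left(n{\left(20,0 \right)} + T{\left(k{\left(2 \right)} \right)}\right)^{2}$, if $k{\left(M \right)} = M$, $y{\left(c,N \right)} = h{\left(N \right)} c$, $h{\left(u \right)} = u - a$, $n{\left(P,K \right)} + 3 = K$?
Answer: $\frac{121}{9} \approx 13.444$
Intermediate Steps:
$n{\left(P,K \right)} = -3 + K$
$h{\left(u \right)} = -2 + u$ ($h{\left(u \right)} = u - 2 = -2 + u$)
$y{\left(c,N \right)} = c \left(-2 + N\right)$ ($y{\left(c,N \right)} = \left(-2 + N\right) c = c \left(-2 + N\right)$)
$T{\left(t \right)} = - \frac{t}{3}$ ($T{\left(t \right)} = 2 - \frac{t - 6 \left(-2 + 1\right)}{3} = 2 - \frac{t - 6 \left(-1\right)}{3} = 2 - \frac{t - -6}{3} = 2 - \frac{t + 6}{3} = 2 - \frac{6 + t}{3} = 2 - \left(2 + \frac{t}{3}\right) = - \frac{t}{3}$)
$\left(n{\left(20,0 \right)} + T{\left(k{\left(2 \right)} \right)}\right)^{2} = \left(\left(-3 + 0\right) - \frac{2}{3}\right)^{2} = \left(-3 - \frac{2}{3}\right)^{2} = \left(- \frac{11}{3}\right)^{2} = \frac{121}{9}$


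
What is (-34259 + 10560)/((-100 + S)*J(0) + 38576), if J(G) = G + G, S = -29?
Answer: -23699/38576 ≈ -0.61435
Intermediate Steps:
J(G) = 2*G
(-34259 + 10560)/((-100 + S)*J(0) + 38576) = (-34259 + 10560)/((-100 - 29)*(2*0) + 38576) = -23699/(-129*0 + 38576) = -23699/(0 + 38576) = -23699/38576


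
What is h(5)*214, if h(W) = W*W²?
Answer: 26750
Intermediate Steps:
h(W) = W³
h(5)*214 = 5³*214 = 125*214 = 26750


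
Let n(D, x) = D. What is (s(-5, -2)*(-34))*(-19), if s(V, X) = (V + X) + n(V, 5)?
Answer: -7752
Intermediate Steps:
s(V, X) = X + 2*V (s(V, X) = (V + X) + V = X + 2*V)
(s(-5, -2)*(-34))*(-19) = ((-2 + 2*(-5))*(-34))*(-19) = ((-2 - 10)*(-34))*(-19) = -12*(-34)*(-19) = 408*(-19) = -7752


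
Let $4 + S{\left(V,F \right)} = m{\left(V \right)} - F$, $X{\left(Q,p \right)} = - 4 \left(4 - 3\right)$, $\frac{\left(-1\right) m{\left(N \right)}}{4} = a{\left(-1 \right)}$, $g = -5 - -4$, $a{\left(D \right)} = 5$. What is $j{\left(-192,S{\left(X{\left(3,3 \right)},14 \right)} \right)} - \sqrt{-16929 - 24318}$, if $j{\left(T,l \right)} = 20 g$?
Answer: $-20 - 3 i \sqrt{4583} \approx -20.0 - 203.09 i$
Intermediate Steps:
$g = -1$ ($g = -5 + 4 = -1$)
$m{\left(N \right)} = -20$ ($m{\left(N \right)} = \left(-4\right) 5 = -20$)
$X{\left(Q,p \right)} = -4$ ($X{\left(Q,p \right)} = \left(-4\right) 1 = -4$)
$S{\left(V,F \right)} = -24 - F$ ($S{\left(V,F \right)} = -4 - \left(20 + F\right) = -24 - F$)
$j{\left(T,l \right)} = -20$ ($j{\left(T,l \right)} = 20 \left(-1\right) = -20$)
$j{\left(-192,S{\left(X{\left(3,3 \right)},14 \right)} \right)} - \sqrt{-16929 - 24318} = -20 - \sqrt{-16929 - 24318} = -20 - \sqrt{-41247} = -20 - 3 i \sqrt{4583}$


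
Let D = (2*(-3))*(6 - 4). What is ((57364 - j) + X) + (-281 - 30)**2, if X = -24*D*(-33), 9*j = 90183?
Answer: 403682/3 ≈ 1.3456e+5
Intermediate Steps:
j = 30061/3 (j = (1/9)*90183 = 30061/3 ≈ 10020.)
D = -12 (D = -6*2 = -12)
X = -9504 (X = -24*(-12)*(-33) = 288*(-33) = -9504)
((57364 - j) + X) + (-281 - 30)**2 = ((57364 - 1*30061/3) - 9504) + (-281 - 30)**2 = ((57364 - 30061/3) - 9504) + (-311)**2 = (142031/3 - 9504) + 96721 = 113519/3 + 96721 = 403682/3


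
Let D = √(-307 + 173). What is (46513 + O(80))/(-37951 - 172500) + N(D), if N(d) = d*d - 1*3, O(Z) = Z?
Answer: -28878380/210451 ≈ -137.22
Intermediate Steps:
D = I*√134 (D = √(-134) = I*√134 ≈ 11.576*I)
N(d) = -3 + d² (N(d) = d² - 3 = -3 + d²)
(46513 + O(80))/(-37951 - 172500) + N(D) = (46513 + 80)/(-37951 - 172500) + (-3 + (I*√134)²) = 46593/(-210451) + (-3 - 134) = 46593*(-1/210451) - 137 = -46593/210451 - 137 = -28878380/210451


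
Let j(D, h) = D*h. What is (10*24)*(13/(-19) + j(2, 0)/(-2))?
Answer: -3120/19 ≈ -164.21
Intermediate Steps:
(10*24)*(13/(-19) + j(2, 0)/(-2)) = (10*24)*(13/(-19) + (2*0)/(-2)) = 240*(13*(-1/19) + 0*(-1/2)) = 240*(-13/19 + 0) = 240*(-13/19) = -3120/19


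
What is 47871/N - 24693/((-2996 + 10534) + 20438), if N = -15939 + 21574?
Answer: 1200094041/157644760 ≈ 7.6126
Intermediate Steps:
N = 5635
47871/N - 24693/((-2996 + 10534) + 20438) = 47871/5635 - 24693/((-2996 + 10534) + 20438) = 47871*(1/5635) - 24693/(7538 + 20438) = 47871/5635 - 24693/27976 = 1200094041/157644760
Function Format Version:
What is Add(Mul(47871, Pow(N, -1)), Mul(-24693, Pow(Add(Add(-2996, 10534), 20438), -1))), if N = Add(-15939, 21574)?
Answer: Rational(1200094041, 157644760) ≈ 7.6126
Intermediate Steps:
N = 5635
Add(Mul(47871, Pow(N, -1)), Mul(-24693, Pow(Add(Add(-2996, 10534), 20438), -1))) = Add(Mul(47871, Pow(5635, -1)), Mul(-24693, Pow(Add(Add(-2996, 10534), 20438), -1))) = Add(Mul(47871, Rational(1, 5635)), Mul(-24693, Pow(Add(7538, 20438), -1))) = Add(Rational(47871, 5635), Mul(-24693, Pow(27976, -1))) = Add(Rational(47871, 5635), Mul(-24693, Rational(1, 27976))) = Add(Rational(47871, 5635), Rational(-24693, 27976)) = Rational(1200094041, 157644760)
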